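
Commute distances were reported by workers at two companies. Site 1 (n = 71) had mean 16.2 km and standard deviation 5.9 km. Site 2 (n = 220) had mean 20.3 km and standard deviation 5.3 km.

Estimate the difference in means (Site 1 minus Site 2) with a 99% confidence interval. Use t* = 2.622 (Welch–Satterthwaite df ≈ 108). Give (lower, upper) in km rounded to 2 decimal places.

SE₁ = s₁/√n₁ = 5.9/√71 = 0.7002; SE₂ = 5.3/√220 = 0.3573.
Independent samples, unequal variances: SE_diff = √(SE₁² + SE₂²) = √(0.49028004 + 0.12766329) = 0.7861.
t* = 2.622, so margin of error = 2.622 × 0.7861 = 2.0612.
Difference in means = 16.2 − 20.3 = -4.1000.
-4.1000 ± 2.0612 → (-6.16, -2.04).

(-6.16, -2.04)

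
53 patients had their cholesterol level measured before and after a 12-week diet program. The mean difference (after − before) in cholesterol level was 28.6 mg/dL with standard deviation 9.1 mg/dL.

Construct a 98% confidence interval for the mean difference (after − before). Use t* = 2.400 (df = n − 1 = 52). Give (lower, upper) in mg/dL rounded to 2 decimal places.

(25.60, 31.60)

This is a matched-pairs design, so SE = s_d/√n = 9.1/√53 = 1.2500.
Margin = 2.400 × 1.2500 = 3.0000; the interval is 28.6 ± 3.0000 = (25.60, 31.60).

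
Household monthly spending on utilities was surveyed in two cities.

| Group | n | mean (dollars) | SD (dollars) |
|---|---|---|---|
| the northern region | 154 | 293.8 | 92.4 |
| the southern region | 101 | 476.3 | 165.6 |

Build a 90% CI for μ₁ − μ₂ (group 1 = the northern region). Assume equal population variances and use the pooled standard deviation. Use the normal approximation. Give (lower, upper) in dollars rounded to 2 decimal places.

(-209.14, -155.86)

Pooled variance s_p² = [153·92.4² + 100·165.6²] / (154+101−2) = 16002.4240, so s_p = 126.5007.
SE_diff = s_p·√(1/n₁ + 1/n₂) = 126.5007·√(1/154 + 1/101) = 16.1973.
z* = 1.645; margin = 1.645 × 16.1973 = 26.6446.
Difference = 293.8 − 476.3 = -182.5000.
-182.5000 ± 26.6446 → (-209.14, -155.86).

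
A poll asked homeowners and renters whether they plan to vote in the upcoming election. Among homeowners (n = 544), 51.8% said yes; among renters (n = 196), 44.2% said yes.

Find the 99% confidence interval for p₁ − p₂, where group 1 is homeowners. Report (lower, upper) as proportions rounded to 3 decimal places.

SE₁ = √(p̂₁(1−p̂₁)/n₁) = √(0.5180·0.4820/544) = 0.02142; SE₂ = √(0.4420·0.5580/196) = 0.03547.
Independent samples: SE of the difference = √(SE₁² + SE₂²) = √(0.0004588164 + 0.0012581209) = 0.04144.
z* for 99% confidence is 2.576, so the margin of error is 2.576 × 0.04144 = 0.10675.
Point estimate p̂₁ − p̂₂ = 0.5180 − 0.4420 = 0.0760.
0.0760 ± 0.10675 → (-0.031, 0.183).

(-0.031, 0.183)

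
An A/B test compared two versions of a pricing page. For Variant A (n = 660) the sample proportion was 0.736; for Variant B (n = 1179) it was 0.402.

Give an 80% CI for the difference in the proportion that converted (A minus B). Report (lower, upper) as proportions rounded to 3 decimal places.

The two standard errors are √(0.7360×0.2640/660) = 0.01716 and √(0.4020×0.5980/1179) = 0.01428.
Because the samples are independent, SE_diff = √(0.01716² + 0.01428²) = 0.02232.
Using z* = 1.282 for 80%, ME = 1.282 × 0.02232 = 0.02861.
p̂₁ − p̂₂ = 0.3340; interval 0.3340 ± 0.02861 gives (0.305, 0.363).

(0.305, 0.363)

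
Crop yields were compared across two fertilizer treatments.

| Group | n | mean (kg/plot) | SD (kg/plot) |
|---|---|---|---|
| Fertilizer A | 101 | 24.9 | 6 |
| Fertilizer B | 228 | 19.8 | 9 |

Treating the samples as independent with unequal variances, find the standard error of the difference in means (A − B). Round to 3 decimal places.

0.844

SE₁ = s₁/√n₁ = 6/√101 = 0.5970; SE₂ = 9/√228 = 0.5960.
Independent samples, unequal variances: SE_diff = √(SE₁² + SE₂²) = √(0.356409 + 0.355216) = 0.8436.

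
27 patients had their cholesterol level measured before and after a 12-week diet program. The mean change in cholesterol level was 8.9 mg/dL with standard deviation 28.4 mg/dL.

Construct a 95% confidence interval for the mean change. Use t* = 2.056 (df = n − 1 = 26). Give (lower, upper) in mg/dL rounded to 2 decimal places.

This is a matched-pairs design, so SE = s_d/√n = 28.4/√27 = 5.4656.
Margin = 2.056 × 5.4656 = 11.2373; the interval is 8.9 ± 11.2373 = (-2.34, 20.14).

(-2.34, 20.14)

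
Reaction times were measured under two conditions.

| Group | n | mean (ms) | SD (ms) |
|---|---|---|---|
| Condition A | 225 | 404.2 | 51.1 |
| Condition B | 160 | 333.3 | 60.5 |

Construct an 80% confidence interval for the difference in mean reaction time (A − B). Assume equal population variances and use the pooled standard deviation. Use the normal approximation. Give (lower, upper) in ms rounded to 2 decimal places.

(63.58, 78.22)

s_p = √[((n₁−1)s₁² + (n₂−1)s₂²)/(n₁+n₂−2)] = √[(224·51.1² + 159·60.5²)/383] = 55.1970.
SE = 55.1970·√(1/225 + 1/160) = 5.7081.
With z* = 1.282, margin = 1.282 × 5.7081 = 7.3178.
x̄₁ − x̄₂ = 404.2 − 333.3 = 70.9000; interval 70.9000 ± 7.3178 = (63.58, 78.22).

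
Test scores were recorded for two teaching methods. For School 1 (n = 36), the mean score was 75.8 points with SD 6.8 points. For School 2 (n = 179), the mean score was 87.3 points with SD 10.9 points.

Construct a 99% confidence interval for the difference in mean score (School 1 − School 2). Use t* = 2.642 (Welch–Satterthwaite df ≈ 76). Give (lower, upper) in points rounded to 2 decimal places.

SE₁ = s₁/√n₁ = 6.8/√36 = 1.1333; SE₂ = 10.9/√179 = 0.8147.
Independent samples, unequal variances: SE_diff = √(SE₁² + SE₂²) = √(1.28436889 + 0.66373609) = 1.3957.
t* = 2.642, so margin of error = 2.642 × 1.3957 = 3.6874.
Difference in means = 75.8 − 87.3 = -11.5000.
-11.5000 ± 3.6874 → (-15.19, -7.81).

(-15.19, -7.81)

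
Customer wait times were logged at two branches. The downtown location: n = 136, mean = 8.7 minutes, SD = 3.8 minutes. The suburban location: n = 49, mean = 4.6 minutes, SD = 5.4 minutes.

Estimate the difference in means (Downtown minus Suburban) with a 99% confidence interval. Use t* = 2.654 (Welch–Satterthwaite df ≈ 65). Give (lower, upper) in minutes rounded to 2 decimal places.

Standard errors of each mean: 3.8/√136 = 0.3258 and 5.4/√49 = 0.7714.
SE(x̄₁ − x̄₂) = √(0.3258² + 0.7714²) = 0.8374 for independent samples with unequal variances.
With t* = 2.654, the margin is 2.654 × 0.8374 = 2.2225.
x̄₁ − x̄₂ = 8.7 − 4.6 = 4.1000; the interval is 4.1000 ± 2.2225 = (1.88, 6.32).

(1.88, 6.32)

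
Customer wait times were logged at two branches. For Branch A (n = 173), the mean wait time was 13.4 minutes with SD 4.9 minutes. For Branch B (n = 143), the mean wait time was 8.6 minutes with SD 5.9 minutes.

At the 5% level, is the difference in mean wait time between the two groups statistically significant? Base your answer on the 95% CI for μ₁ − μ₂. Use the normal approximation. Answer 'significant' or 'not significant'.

SE₁ = s₁/√n₁ = 4.9/√173 = 0.3725; SE₂ = 5.9/√143 = 0.4934.
Independent samples, unequal variances: SE_diff = √(SE₁² + SE₂²) = √(0.13875625 + 0.24344356) = 0.6182.
z* = 1.960, so margin of error = 1.960 × 0.6182 = 1.2117.
Difference in means = 13.4 − 8.6 = 4.8000.
4.8000 ± 1.2117 → (3.5883, 6.0117).
The interval (3.5883, 6.0117) does not contain 0, so the difference is significant.

significant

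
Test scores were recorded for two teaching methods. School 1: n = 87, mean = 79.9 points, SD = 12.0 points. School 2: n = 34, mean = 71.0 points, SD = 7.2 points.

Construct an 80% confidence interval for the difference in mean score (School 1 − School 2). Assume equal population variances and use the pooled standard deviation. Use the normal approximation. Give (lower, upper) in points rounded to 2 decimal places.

Pooled variance s_p² = [86·12.0² + 33·7.2²] / (87+34−2) = 118.4430, so s_p = 10.8832.
SE_diff = s_p·√(1/n₁ + 1/n₂) = 10.8832·√(1/87 + 1/34) = 2.2012.
z* = 1.282; margin = 1.282 × 2.2012 = 2.8219.
Difference = 79.9 − 71.0 = 8.9000.
8.9000 ± 2.8219 → (6.08, 11.72).

(6.08, 11.72)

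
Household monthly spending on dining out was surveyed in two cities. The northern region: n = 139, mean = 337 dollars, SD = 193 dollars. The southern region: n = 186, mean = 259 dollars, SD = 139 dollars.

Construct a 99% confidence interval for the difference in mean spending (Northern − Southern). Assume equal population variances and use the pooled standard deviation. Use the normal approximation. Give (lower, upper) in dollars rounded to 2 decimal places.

s_p = √[((n₁−1)s₁² + (n₂−1)s₂²)/(n₁+n₂−2)] = √[(138·193² + 185·139²)/323] = 164.2578.
SE = 164.2578·√(1/139 + 1/186) = 18.4164.
With z* = 2.576, margin = 2.576 × 18.4164 = 47.4406.
x̄₁ − x̄₂ = 337 − 259 = 78.0000; interval 78.0000 ± 47.4406 = (30.56, 125.44).

(30.56, 125.44)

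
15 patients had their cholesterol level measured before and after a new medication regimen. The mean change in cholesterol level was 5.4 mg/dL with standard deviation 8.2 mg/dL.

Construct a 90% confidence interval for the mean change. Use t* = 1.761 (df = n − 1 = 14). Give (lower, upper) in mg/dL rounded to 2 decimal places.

Paired design: SE = s_d/√n = 8.2/√15 = 2.1172.
t* = 1.761; margin of error = 1.761 × 2.1172 = 3.7284.
5.4 ± 3.7284 → (1.67, 9.13).

(1.67, 9.13)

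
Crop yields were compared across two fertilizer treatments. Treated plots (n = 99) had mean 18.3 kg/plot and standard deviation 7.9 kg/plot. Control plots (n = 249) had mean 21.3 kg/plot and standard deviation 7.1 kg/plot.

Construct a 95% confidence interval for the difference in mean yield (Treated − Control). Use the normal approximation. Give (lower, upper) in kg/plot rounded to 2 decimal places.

(-4.79, -1.21)

Per-group SEs: s₁/√n₁ = 7.9/√99 = 0.7940, s₂/√n₂ = 7.1/√249 = 0.4499.
Unpooled SE of the difference: √(0.630436 + 0.20241001) = 0.9126.
Margin of error = z* · SE = 1.960 × 0.9126 = 1.7887.
x̄₁ − x̄₂ = 18.3 − 21.3 = -3.0000.
CI: -3.0000 ± 1.7887 = (-4.79, -1.21).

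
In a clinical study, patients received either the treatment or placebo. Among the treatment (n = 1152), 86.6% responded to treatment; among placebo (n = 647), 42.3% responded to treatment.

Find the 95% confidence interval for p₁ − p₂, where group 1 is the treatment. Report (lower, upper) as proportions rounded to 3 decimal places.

(0.400, 0.486)

The two standard errors are √(0.8660×0.1340/1152) = 0.01004 and √(0.4230×0.5770/647) = 0.01942.
Because the samples are independent, SE_diff = √(0.01004² + 0.01942²) = 0.02186.
Using z* = 1.960 for 95%, ME = 1.960 × 0.02186 = 0.04285.
p̂₁ − p̂₂ = 0.4430; interval 0.4430 ± 0.04285 gives (0.400, 0.486).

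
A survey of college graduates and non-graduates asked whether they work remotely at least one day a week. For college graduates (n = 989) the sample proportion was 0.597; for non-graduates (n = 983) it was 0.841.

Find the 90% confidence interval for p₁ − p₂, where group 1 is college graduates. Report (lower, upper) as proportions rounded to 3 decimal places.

The two standard errors are √(0.5970×0.4030/989) = 0.01560 and √(0.8410×0.1590/983) = 0.01166.
Because the samples are independent, SE_diff = √(0.01560² + 0.01166²) = 0.01948.
Using z* = 1.645 for 90%, ME = 1.645 × 0.01948 = 0.03204.
p̂₁ − p̂₂ = -0.2440; interval -0.2440 ± 0.03204 gives (-0.276, -0.212).

(-0.276, -0.212)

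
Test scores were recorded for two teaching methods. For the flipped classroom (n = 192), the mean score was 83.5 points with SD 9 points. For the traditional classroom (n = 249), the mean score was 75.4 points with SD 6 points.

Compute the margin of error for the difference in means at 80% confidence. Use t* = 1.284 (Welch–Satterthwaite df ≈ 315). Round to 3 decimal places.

Standard errors of each mean: 9/√192 = 0.6495 and 6/√249 = 0.3802.
SE(x̄₁ − x̄₂) = √(0.6495² + 0.3802²) = 0.7526 for independent samples with unequal variances.
With t* = 1.284, the margin is 1.284 × 0.7526 = 0.9663.

0.966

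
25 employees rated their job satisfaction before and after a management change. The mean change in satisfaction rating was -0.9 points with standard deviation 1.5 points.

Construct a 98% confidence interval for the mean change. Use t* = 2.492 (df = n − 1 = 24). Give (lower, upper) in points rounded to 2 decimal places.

This is a matched-pairs design, so SE = s_d/√n = 1.5/√25 = 0.3000.
Margin = 2.492 × 0.3000 = 0.7476; the interval is -0.9 ± 0.7476 = (-1.65, -0.15).

(-1.65, -0.15)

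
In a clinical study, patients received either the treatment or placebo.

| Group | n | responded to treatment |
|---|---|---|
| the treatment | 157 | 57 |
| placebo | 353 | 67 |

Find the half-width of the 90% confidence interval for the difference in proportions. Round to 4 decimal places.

Sample proportions: 57/157 = 0.3631, 67/353 = 0.1898.
Each SE is √(p̂(1−p̂)/n): √(0.3631·0.6369/157) = 0.03838 and √(0.1898·0.8102/353) = 0.02087.
SE(p̂₁ − p̂₂) = √(SE₁² + SE₂²) = √(0.0014730244 + 0.0004355569) = 0.04369, since the two samples are independent.
At 90% confidence z* = 1.645; margin = 1.645 × 0.04369 = 0.07187.

0.0719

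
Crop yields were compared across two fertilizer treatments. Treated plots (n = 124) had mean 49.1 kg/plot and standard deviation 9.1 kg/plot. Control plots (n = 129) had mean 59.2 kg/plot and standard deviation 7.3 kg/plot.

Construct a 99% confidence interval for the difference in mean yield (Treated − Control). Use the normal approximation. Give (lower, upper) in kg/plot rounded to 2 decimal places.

Per-group SEs: s₁/√n₁ = 9.1/√124 = 0.8172, s₂/√n₂ = 7.3/√129 = 0.6427.
Unpooled SE of the difference: √(0.66781584 + 0.41306329) = 1.0397.
Margin of error = z* · SE = 2.576 × 1.0397 = 2.6783.
x̄₁ − x̄₂ = 49.1 − 59.2 = -10.1000.
CI: -10.1000 ± 2.6783 = (-12.78, -7.42).

(-12.78, -7.42)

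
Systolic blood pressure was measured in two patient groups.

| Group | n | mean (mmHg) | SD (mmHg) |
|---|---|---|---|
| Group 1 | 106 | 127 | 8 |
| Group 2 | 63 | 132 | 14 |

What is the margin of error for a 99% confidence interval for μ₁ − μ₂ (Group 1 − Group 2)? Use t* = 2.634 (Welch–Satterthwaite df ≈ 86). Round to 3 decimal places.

Standard errors of each mean: 8/√106 = 0.7770 and 14/√63 = 1.7638.
SE(x̄₁ − x̄₂) = √(0.7770² + 1.7638²) = 1.9274 for independent samples with unequal variances.
With t* = 2.634, the margin is 2.634 × 1.9274 = 5.0768.

5.077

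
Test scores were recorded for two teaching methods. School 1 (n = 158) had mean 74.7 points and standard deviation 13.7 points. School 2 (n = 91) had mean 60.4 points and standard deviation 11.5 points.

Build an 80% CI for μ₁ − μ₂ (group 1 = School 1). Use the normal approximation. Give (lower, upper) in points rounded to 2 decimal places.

(12.22, 16.38)

SE₁ = s₁/√n₁ = 13.7/√158 = 1.0899; SE₂ = 11.5/√91 = 1.2055.
Independent samples, unequal variances: SE_diff = √(SE₁² + SE₂²) = √(1.18788201 + 1.45323025) = 1.6251.
z* = 1.282, so margin of error = 1.282 × 1.6251 = 2.0834.
Difference in means = 74.7 − 60.4 = 14.3000.
14.3000 ± 2.0834 → (12.22, 16.38).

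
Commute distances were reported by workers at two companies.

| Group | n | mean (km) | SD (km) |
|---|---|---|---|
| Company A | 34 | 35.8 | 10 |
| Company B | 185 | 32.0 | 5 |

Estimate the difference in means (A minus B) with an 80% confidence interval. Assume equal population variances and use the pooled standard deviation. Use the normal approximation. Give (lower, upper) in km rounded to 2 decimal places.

Pooled variance s_p² = [33·10² + 184·5²] / (34+185−2) = 36.4055, so s_p = 6.0337.
SE_diff = s_p·√(1/n₁ + 1/n₂) = 6.0337·√(1/34 + 1/185) = 1.1258.
z* = 1.282; margin = 1.282 × 1.1258 = 1.4433.
Difference = 35.8 − 32.0 = 3.8000.
3.8000 ± 1.4433 → (2.36, 5.24).

(2.36, 5.24)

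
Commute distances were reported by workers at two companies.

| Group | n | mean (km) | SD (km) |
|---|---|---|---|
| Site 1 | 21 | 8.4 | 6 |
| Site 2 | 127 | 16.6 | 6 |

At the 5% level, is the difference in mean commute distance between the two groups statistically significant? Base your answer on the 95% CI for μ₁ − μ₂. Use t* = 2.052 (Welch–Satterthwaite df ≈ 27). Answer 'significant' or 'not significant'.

Standard errors of each mean: 6/√21 = 1.3093 and 6/√127 = 0.5324.
SE(x̄₁ − x̄₂) = √(1.3093² + 0.5324²) = 1.4134 for independent samples with unequal variances.
With t* = 2.052, the margin is 2.052 × 1.4134 = 2.9003.
x̄₁ − x̄₂ = 8.4 − 16.6 = -8.2000; the interval is -8.2000 ± 2.9003 = (-11.1003, -5.2997).
The interval (-11.1003, -5.2997) does not contain 0, so the difference is significant.

significant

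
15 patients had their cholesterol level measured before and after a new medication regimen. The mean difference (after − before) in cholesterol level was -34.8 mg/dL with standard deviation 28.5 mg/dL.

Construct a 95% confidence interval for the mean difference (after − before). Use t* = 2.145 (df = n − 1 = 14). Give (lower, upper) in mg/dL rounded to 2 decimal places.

(-50.58, -19.02)

This is a matched-pairs design, so SE = s_d/√n = 28.5/√15 = 7.3587.
Margin = 2.145 × 7.3587 = 15.7844; the interval is -34.8 ± 15.7844 = (-50.58, -19.02).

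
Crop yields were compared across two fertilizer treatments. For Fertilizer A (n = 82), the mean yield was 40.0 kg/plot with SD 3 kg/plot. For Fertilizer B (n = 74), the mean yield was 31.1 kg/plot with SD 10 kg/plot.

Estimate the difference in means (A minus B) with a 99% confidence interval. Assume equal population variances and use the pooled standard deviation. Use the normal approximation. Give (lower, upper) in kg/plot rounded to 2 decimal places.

(5.92, 11.88)

s_p = √[((n₁−1)s₁² + (n₂−1)s₂²)/(n₁+n₂−2)] = √[(81·3² + 73·10²)/154] = 7.2206.
SE = 7.2206·√(1/82 + 1/74) = 1.1577.
With z* = 2.576, margin = 2.576 × 1.1577 = 2.9822.
x̄₁ − x̄₂ = 40.0 − 31.1 = 8.9000; interval 8.9000 ± 2.9822 = (5.92, 11.88).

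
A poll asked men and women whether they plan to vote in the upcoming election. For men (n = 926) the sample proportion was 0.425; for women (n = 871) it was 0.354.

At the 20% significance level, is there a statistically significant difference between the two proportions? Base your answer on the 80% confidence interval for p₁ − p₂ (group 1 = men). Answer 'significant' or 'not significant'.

Each SE is √(p̂(1−p̂)/n): √(0.4250·0.5750/926) = 0.01625 and √(0.3540·0.6460/871) = 0.01620.
SE(p̂₁ − p̂₂) = √(SE₁² + SE₂²) = √(0.0002640625 + 0.00026244) = 0.02295, since the two samples are independent.
At 80% confidence z* = 1.282; margin = 1.282 × 0.02295 = 0.02942.
The difference is 0.4250 − 0.3540 = 0.0710, so the interval is 0.0710 ± 0.02942 = (0.04158, 0.10042).
The interval (0.04158, 0.10042) does not contain 0, so the difference is significant.

significant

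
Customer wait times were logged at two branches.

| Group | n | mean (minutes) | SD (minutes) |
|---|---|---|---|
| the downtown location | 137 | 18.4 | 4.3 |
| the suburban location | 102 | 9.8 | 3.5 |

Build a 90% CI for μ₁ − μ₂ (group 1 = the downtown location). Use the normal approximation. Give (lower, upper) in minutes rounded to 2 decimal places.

SE₁ = s₁/√n₁ = 4.3/√137 = 0.3674; SE₂ = 3.5/√102 = 0.3466.
Independent samples, unequal variances: SE_diff = √(SE₁² + SE₂²) = √(0.13498276 + 0.12013156) = 0.5051.
z* = 1.645, so margin of error = 1.645 × 0.5051 = 0.8309.
Difference in means = 18.4 − 9.8 = 8.6000.
8.6000 ± 0.8309 → (7.77, 9.43).

(7.77, 9.43)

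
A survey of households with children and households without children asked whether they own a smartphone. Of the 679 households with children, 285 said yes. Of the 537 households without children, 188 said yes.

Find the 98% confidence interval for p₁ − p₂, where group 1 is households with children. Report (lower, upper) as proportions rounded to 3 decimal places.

First, p̂₁ = 285/679 = 0.4197; p̂₂ = 188/537 = 0.3501.
The two standard errors are √(0.4197×0.5803/679) = 0.01894 and √(0.3501×0.6499/537) = 0.02058.
Because the samples are independent, SE_diff = √(0.01894² + 0.02058²) = 0.02797.
Using z* = 2.326 for 98%, ME = 2.326 × 0.02797 = 0.06506.
p̂₁ − p̂₂ = 0.0696; interval 0.0696 ± 0.06506 gives (0.005, 0.135).

(0.005, 0.135)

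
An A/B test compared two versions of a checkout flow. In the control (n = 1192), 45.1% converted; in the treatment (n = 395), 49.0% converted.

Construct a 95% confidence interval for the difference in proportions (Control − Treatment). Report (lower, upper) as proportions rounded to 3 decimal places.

Each SE is √(p̂(1−p̂)/n): √(0.4510·0.5490/1192) = 0.01441 and √(0.4900·0.5100/395) = 0.02515.
SE(p̂₁ − p̂₂) = √(SE₁² + SE₂²) = √(0.0002076481 + 0.0006325225) = 0.02899, since the two samples are independent.
At 95% confidence z* = 1.960; margin = 1.960 × 0.02899 = 0.05682.
The difference is 0.4510 − 0.4900 = -0.0390, so the interval is -0.0390 ± 0.05682 = (-0.096, 0.018).

(-0.096, 0.018)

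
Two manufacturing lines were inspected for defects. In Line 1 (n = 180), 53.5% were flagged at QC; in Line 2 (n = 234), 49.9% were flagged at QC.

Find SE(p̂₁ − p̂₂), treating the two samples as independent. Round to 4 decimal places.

0.0495

SE₁ = √(p̂₁(1−p̂₁)/n₁) = √(0.5350·0.4650/180) = 0.03718; SE₂ = √(0.4990·0.5010/234) = 0.03269.
Independent samples: SE of the difference = √(SE₁² + SE₂²) = √(0.0013823524 + 0.0010686361) = 0.04951.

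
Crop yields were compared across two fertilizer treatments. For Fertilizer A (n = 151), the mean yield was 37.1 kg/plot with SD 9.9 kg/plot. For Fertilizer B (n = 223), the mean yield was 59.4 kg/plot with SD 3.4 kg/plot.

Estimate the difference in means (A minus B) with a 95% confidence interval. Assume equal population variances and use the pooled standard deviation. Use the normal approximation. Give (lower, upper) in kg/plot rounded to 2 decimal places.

Pooled variance s_p² = [150·9.9² + 222·3.4²] / (151+223−2) = 46.4189, so s_p = 6.8131.
SE_diff = s_p·√(1/n₁ + 1/n₂) = 6.8131·√(1/151 + 1/223) = 0.7180.
z* = 1.960; margin = 1.960 × 0.7180 = 1.4073.
Difference = 37.1 − 59.4 = -22.3000.
-22.3000 ± 1.4073 → (-23.71, -20.89).

(-23.71, -20.89)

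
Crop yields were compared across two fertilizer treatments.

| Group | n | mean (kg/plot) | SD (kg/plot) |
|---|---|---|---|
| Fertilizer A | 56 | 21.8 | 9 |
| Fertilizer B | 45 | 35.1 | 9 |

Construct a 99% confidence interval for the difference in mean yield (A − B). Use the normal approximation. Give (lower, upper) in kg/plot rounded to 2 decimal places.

Standard errors of each mean: 9/√56 = 1.2027 and 9/√45 = 1.3416.
SE(x̄₁ − x̄₂) = √(1.2027² + 1.3416²) = 1.8018 for independent samples with unequal variances.
With z* = 2.576, the margin is 2.576 × 1.8018 = 4.6414.
x̄₁ − x̄₂ = 21.8 − 35.1 = -13.3000; the interval is -13.3000 ± 4.6414 = (-17.94, -8.66).

(-17.94, -8.66)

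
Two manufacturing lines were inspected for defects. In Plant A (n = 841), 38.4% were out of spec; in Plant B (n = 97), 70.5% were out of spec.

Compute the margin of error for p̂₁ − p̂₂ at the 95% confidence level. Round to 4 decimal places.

Each SE is √(p̂(1−p̂)/n): √(0.3840·0.6160/841) = 0.01677 and √(0.7050·0.2950/97) = 0.04630.
SE(p̂₁ − p̂₂) = √(SE₁² + SE₂²) = √(0.0002812329 + 0.00214369) = 0.04924, since the two samples are independent.
At 95% confidence z* = 1.960; margin = 1.960 × 0.04924 = 0.09651.

0.0965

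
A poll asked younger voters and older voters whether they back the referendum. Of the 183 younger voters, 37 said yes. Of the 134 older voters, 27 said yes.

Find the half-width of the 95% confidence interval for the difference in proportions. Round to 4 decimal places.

p̂₁ = 37/183 = 0.2022 and p̂₂ = 27/134 = 0.2015.
SE₁ = √(p̂₁(1−p̂₁)/n₁) = √(0.2022·0.7978/183) = 0.02969; SE₂ = √(0.2015·0.7985/134) = 0.03465.
Independent samples: SE of the difference = √(SE₁² + SE₂²) = √(0.0008814961 + 0.0012006225) = 0.04563.
z* for 95% confidence is 1.960, so the margin of error is 1.960 × 0.04563 = 0.08943.

0.0894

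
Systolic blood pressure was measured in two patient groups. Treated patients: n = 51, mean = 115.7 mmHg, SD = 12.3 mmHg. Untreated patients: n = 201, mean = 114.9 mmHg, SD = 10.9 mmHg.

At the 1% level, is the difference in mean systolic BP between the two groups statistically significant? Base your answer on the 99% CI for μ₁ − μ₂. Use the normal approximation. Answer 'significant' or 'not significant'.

Standard errors of each mean: 12.3/√51 = 1.7223 and 10.9/√201 = 0.7688.
SE(x̄₁ − x̄₂) = √(1.7223² + 0.7688²) = 1.8861 for independent samples with unequal variances.
With z* = 2.576, the margin is 2.576 × 1.8861 = 4.8586.
x̄₁ − x̄₂ = 115.7 − 114.9 = 0.8000; the interval is 0.8000 ± 4.8586 = (-4.0586, 5.6586).
The interval (-4.0586, 5.6586) contains 0, so the difference is not significant.

not significant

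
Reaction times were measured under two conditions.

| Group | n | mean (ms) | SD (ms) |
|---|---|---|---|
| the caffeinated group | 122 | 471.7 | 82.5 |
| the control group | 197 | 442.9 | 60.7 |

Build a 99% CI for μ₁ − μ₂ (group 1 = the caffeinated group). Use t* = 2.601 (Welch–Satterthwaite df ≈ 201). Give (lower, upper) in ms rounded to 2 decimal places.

(6.35, 51.25)

Per-group SEs: s₁/√n₁ = 82.5/√122 = 7.4692, s₂/√n₂ = 60.7/√197 = 4.3247.
Unpooled SE of the difference: √(55.78894864 + 18.70303009) = 8.6309.
Margin of error = t* · SE = 2.601 × 8.6309 = 22.4490.
x̄₁ − x̄₂ = 471.7 − 442.9 = 28.8000.
CI: 28.8000 ± 22.4490 = (6.35, 51.25).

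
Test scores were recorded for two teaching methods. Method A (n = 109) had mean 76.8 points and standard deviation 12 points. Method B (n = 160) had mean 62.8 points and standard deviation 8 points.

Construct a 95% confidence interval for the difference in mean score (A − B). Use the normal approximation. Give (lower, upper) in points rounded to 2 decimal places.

Per-group SEs: s₁/√n₁ = 12/√109 = 1.1494, s₂/√n₂ = 8/√160 = 0.6325.
Unpooled SE of the difference: √(1.32112036 + 0.40005625) = 1.3119.
Margin of error = z* · SE = 1.960 × 1.3119 = 2.5713.
x̄₁ − x̄₂ = 76.8 − 62.8 = 14.0000.
CI: 14.0000 ± 2.5713 = (11.43, 16.57).

(11.43, 16.57)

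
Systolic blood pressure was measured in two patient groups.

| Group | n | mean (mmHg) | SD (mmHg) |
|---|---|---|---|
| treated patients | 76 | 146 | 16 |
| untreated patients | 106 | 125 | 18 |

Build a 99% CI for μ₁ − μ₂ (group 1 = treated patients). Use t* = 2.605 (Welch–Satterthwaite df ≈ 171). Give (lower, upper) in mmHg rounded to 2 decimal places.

Standard errors of each mean: 16/√76 = 1.8353 and 18/√106 = 1.7483.
SE(x̄₁ − x̄₂) = √(1.8353² + 1.7483²) = 2.5347 for independent samples with unequal variances.
With t* = 2.605, the margin is 2.605 × 2.5347 = 6.6029.
x̄₁ − x̄₂ = 146 − 125 = 21.0000; the interval is 21.0000 ± 6.6029 = (14.40, 27.60).

(14.40, 27.60)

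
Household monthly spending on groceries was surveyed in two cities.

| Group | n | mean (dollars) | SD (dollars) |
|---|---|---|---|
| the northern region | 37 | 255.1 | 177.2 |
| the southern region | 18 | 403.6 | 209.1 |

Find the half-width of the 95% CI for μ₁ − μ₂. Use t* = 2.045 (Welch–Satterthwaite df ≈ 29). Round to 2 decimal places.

117.08

Standard errors of each mean: 177.2/√37 = 29.1315 and 209.1/√18 = 49.2853.
SE(x̄₁ − x̄₂) = √(29.1315² + 49.2853²) = 57.2511 for independent samples with unequal variances.
With t* = 2.045, the margin is 2.045 × 57.2511 = 117.0785.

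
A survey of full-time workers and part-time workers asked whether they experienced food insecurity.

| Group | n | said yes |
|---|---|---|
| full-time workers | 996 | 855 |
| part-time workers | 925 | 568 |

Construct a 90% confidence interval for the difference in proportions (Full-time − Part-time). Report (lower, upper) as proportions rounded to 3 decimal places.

Sample proportions: 855/996 = 0.8584, 568/925 = 0.6141.
Each SE is √(p̂(1−p̂)/n): √(0.8584·0.1416/996) = 0.01105 and √(0.6141·0.3859/925) = 0.01601.
SE(p̂₁ − p̂₂) = √(SE₁² + SE₂²) = √(0.0001221025 + 0.0002563201) = 0.01945, since the two samples are independent.
At 90% confidence z* = 1.645; margin = 1.645 × 0.01945 = 0.03200.
The difference is 0.8584 − 0.6141 = 0.2443, so the interval is 0.2443 ± 0.03200 = (0.212, 0.276).

(0.212, 0.276)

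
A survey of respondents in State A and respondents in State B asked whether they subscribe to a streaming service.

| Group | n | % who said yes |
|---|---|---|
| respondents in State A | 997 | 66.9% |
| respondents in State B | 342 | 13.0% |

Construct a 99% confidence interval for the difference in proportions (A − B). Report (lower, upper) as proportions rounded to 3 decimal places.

(0.478, 0.600)

Each SE is √(p̂(1−p̂)/n): √(0.6690·0.3310/997) = 0.01490 and √(0.1300·0.8700/342) = 0.01819.
SE(p̂₁ − p̂₂) = √(SE₁² + SE₂²) = √(0.00022201 + 0.0003308761) = 0.02351, since the two samples are independent.
At 99% confidence z* = 2.576; margin = 2.576 × 0.02351 = 0.06056.
The difference is 0.6690 − 0.1300 = 0.5390, so the interval is 0.5390 ± 0.06056 = (0.478, 0.600).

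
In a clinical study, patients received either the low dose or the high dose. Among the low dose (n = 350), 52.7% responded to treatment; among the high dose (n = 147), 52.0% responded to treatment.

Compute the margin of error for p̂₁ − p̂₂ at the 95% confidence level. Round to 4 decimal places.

0.0962

Each SE is √(p̂(1−p̂)/n): √(0.5270·0.4730/350) = 0.02669 and √(0.5200·0.4800/147) = 0.04121.
SE(p̂₁ − p̂₂) = √(SE₁² + SE₂²) = √(0.0007123561 + 0.0016982641) = 0.04910, since the two samples are independent.
At 95% confidence z* = 1.960; margin = 1.960 × 0.04910 = 0.09624.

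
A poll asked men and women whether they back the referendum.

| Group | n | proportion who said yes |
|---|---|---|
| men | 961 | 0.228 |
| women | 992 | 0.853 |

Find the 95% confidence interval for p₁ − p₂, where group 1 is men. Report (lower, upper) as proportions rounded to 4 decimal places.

The two standard errors are √(0.2280×0.7720/961) = 0.01353 and √(0.8530×0.1470/992) = 0.01124.
Because the samples are independent, SE_diff = √(0.01353² + 0.01124²) = 0.01759.
Using z* = 1.960 for 95%, ME = 1.960 × 0.01759 = 0.03448.
p̂₁ − p̂₂ = -0.6250; interval -0.6250 ± 0.03448 gives (-0.6595, -0.5905).

(-0.6595, -0.5905)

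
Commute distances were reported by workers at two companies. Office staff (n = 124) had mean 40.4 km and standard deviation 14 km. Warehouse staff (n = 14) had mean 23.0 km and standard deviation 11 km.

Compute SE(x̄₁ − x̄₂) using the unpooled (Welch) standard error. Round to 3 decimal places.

3.197

Standard errors of each mean: 14/√124 = 1.2572 and 11/√14 = 2.9399.
SE(x̄₁ − x̄₂) = √(1.2572² + 2.9399²) = 3.1974 for independent samples with unequal variances.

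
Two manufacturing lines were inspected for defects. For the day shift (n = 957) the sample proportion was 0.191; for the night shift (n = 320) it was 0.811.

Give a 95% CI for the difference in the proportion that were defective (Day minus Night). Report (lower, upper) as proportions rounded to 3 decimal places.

SE₁ = √(p̂₁(1−p̂₁)/n₁) = √(0.1910·0.8090/957) = 0.01271; SE₂ = √(0.8110·0.1890/320) = 0.02189.
Independent samples: SE of the difference = √(SE₁² + SE₂²) = √(0.0001615441 + 0.0004791721) = 0.02531.
z* for 95% confidence is 1.960, so the margin of error is 1.960 × 0.02531 = 0.04961.
Point estimate p̂₁ − p̂₂ = 0.1910 − 0.8110 = -0.6200.
-0.6200 ± 0.04961 → (-0.670, -0.570).

(-0.670, -0.570)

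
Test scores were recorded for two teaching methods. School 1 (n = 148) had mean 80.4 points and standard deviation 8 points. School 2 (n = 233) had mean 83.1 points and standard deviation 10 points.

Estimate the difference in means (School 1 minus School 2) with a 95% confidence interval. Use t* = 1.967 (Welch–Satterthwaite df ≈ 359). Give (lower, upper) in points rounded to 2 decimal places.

(-4.53, -0.87)

SE₁ = s₁/√n₁ = 8/√148 = 0.6576; SE₂ = 10/√233 = 0.6551.
Independent samples, unequal variances: SE_diff = √(SE₁² + SE₂²) = √(0.43243776 + 0.42915601) = 0.9282.
t* = 1.967, so margin of error = 1.967 × 0.9282 = 1.8258.
Difference in means = 80.4 − 83.1 = -2.7000.
-2.7000 ± 1.8258 → (-4.53, -0.87).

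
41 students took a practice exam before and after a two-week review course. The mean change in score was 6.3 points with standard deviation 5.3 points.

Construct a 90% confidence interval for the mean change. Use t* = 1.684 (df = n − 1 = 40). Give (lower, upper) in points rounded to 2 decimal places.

(4.91, 7.69)

Paired design: SE = s_d/√n = 5.3/√41 = 0.8277.
t* = 1.684; margin of error = 1.684 × 0.8277 = 1.3938.
6.3 ± 1.3938 → (4.91, 7.69).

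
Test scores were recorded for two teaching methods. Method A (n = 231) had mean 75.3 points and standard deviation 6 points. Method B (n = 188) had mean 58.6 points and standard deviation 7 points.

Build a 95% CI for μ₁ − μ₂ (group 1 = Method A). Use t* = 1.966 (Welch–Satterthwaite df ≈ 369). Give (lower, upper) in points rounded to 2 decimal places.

(15.43, 17.97)

Standard errors of each mean: 6/√231 = 0.3948 and 7/√188 = 0.5105.
SE(x̄₁ − x̄₂) = √(0.3948² + 0.5105²) = 0.6454 for independent samples with unequal variances.
With t* = 1.966, the margin is 1.966 × 0.6454 = 1.2689.
x̄₁ − x̄₂ = 75.3 − 58.6 = 16.7000; the interval is 16.7000 ± 1.2689 = (15.43, 17.97).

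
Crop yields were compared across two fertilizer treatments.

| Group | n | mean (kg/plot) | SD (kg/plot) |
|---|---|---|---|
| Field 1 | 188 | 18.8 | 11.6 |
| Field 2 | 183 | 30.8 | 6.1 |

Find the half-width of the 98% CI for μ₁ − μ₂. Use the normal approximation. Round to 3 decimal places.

Standard errors of each mean: 11.6/√188 = 0.8460 and 6.1/√183 = 0.4509.
SE(x̄₁ − x̄₂) = √(0.8460² + 0.4509²) = 0.9587 for independent samples with unequal variances.
With z* = 2.326, the margin is 2.326 × 0.9587 = 2.2299.

2.230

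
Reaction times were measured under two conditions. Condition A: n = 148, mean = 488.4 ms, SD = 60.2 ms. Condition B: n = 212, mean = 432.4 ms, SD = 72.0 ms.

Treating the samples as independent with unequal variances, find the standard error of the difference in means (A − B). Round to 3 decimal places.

6.996

SE₁ = s₁/√n₁ = 60.2/√148 = 4.9484; SE₂ = 72.0/√212 = 4.9450.
Independent samples, unequal variances: SE_diff = √(SE₁² + SE₂²) = √(24.48666256 + 24.453025) = 6.9957.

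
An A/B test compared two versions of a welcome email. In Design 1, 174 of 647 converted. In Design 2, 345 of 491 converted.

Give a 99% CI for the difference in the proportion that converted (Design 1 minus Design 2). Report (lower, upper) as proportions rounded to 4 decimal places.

First, p̂₁ = 174/647 = 0.2689; p̂₂ = 345/491 = 0.7026.
The two standard errors are √(0.2689×0.7311/647) = 0.01743 and √(0.7026×0.2974/491) = 0.02063.
Because the samples are independent, SE_diff = √(0.01743² + 0.02063²) = 0.02701.
Using z* = 2.576 for 99%, ME = 2.576 × 0.02701 = 0.06958.
p̂₁ − p̂₂ = -0.4337; interval -0.4337 ± 0.06958 gives (-0.5033, -0.3641).

(-0.5033, -0.3641)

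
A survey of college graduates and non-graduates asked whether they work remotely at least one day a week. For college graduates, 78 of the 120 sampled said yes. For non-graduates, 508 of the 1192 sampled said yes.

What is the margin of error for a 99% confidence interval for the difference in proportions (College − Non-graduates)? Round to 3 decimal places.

0.118

p̂₁ = 78/120 = 0.6500 and p̂₂ = 508/1192 = 0.4262.
SE₁ = √(p̂₁(1−p̂₁)/n₁) = √(0.6500·0.3500/120) = 0.04354; SE₂ = √(0.4262·0.5738/1192) = 0.01432.
Independent samples: SE of the difference = √(SE₁² + SE₂²) = √(0.0018957316 + 0.0002050624) = 0.04583.
z* for 99% confidence is 2.576, so the margin of error is 2.576 × 0.04583 = 0.11806.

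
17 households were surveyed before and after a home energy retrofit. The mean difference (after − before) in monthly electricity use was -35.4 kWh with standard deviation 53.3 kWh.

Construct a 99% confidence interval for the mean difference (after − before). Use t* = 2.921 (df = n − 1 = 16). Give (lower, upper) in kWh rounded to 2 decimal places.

(-73.16, 2.36)

Paired design: SE = s_d/√n = 53.3/√17 = 12.9271.
t* = 2.921; margin of error = 2.921 × 12.9271 = 37.7601.
-35.4 ± 37.7601 → (-73.16, 2.36).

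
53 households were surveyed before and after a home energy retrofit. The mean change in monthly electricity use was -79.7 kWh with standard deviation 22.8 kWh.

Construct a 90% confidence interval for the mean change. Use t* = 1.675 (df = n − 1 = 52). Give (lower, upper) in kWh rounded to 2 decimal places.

(-84.95, -74.45)

This is a matched-pairs design, so SE = s_d/√n = 22.8/√53 = 3.1318.
Margin = 1.675 × 3.1318 = 5.2458; the interval is -79.7 ± 5.2458 = (-84.95, -74.45).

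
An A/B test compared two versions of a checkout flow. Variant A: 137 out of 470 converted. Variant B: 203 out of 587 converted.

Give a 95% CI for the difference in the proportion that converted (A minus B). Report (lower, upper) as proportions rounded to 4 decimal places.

p̂₁ = 137/470 = 0.2915 and p̂₂ = 203/587 = 0.3458.
SE₁ = √(p̂₁(1−p̂₁)/n₁) = √(0.2915·0.7085/470) = 0.02096; SE₂ = √(0.3458·0.6542/587) = 0.01963.
Independent samples: SE of the difference = √(SE₁² + SE₂²) = √(0.0004393216 + 0.0003853369) = 0.02872.
z* for 95% confidence is 1.960, so the margin of error is 1.960 × 0.02872 = 0.05629.
Point estimate p̂₁ − p̂₂ = 0.2915 − 0.3458 = -0.0543.
-0.0543 ± 0.05629 → (-0.1106, 0.0020).

(-0.1106, 0.0020)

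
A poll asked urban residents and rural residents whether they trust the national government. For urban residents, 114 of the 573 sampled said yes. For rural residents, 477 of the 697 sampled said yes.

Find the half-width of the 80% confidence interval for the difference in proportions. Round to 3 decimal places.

First, p̂₁ = 114/573 = 0.1990; p̂₂ = 477/697 = 0.6844.
The two standard errors are √(0.1990×0.8010/573) = 0.01668 and √(0.6844×0.3156/697) = 0.01760.
Because the samples are independent, SE_diff = √(0.01668² + 0.01760²) = 0.02425.
Using z* = 1.282 for 80%, ME = 1.282 × 0.02425 = 0.03109.

0.031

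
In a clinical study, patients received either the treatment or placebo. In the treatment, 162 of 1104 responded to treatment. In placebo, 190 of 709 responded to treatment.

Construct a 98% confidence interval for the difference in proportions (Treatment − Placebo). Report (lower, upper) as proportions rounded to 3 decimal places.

(-0.167, -0.075)

p̂₁ = 162/1104 = 0.1467 and p̂₂ = 190/709 = 0.2680.
SE₁ = √(p̂₁(1−p̂₁)/n₁) = √(0.1467·0.8533/1104) = 0.01065; SE₂ = √(0.2680·0.7320/709) = 0.01663.
Independent samples: SE of the difference = √(SE₁² + SE₂²) = √(0.0001134225 + 0.0002765569) = 0.01975.
z* for 98% confidence is 2.326, so the margin of error is 2.326 × 0.01975 = 0.04594.
Point estimate p̂₁ − p̂₂ = 0.1467 − 0.2680 = -0.1213.
-0.1213 ± 0.04594 → (-0.167, -0.075).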